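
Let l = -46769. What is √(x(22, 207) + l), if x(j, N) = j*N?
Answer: I*√42215 ≈ 205.46*I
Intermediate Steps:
x(j, N) = N*j
√(x(22, 207) + l) = √(207*22 - 46769) = √(4554 - 46769) = √(-42215) = I*√42215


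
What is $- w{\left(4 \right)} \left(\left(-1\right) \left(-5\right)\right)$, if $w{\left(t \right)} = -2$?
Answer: $10$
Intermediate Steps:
$- w{\left(4 \right)} \left(\left(-1\right) \left(-5\right)\right) = \left(-1\right) \left(-2\right) \left(\left(-1\right) \left(-5\right)\right) = 2 \cdot 5 = 10$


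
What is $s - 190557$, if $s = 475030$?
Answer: $284473$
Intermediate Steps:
$s - 190557 = 475030 - 190557 = 284473$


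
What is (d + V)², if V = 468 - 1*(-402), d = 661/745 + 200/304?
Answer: 608778789474249/801456100 ≈ 7.5959e+5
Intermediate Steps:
d = 43743/28310 (d = 661*(1/745) + 200*(1/304) = 661/745 + 25/38 = 43743/28310 ≈ 1.5451)
V = 870 (V = 468 + 402 = 870)
(d + V)² = (43743/28310 + 870)² = (24673443/28310)² = 608778789474249/801456100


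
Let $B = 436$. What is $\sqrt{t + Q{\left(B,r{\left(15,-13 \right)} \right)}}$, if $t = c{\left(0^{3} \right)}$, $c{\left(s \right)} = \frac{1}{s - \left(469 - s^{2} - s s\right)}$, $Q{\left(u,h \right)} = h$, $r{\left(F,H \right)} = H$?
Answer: $\frac{i \sqrt{2859962}}{469} \approx 3.6058 i$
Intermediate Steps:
$c{\left(s \right)} = \frac{1}{-469 + s + 2 s^{2}}$ ($c{\left(s \right)} = \frac{1}{s + \left(\left(s^{2} + s^{2}\right) - 469\right)} = \frac{1}{s + \left(2 s^{2} - 469\right)} = \frac{1}{s + \left(-469 + 2 s^{2}\right)} = \frac{1}{-469 + s + 2 s^{2}}$)
$t = - \frac{1}{469}$ ($t = \frac{1}{-469 + 0^{3} + 2 \left(0^{3}\right)^{2}} = \frac{1}{-469 + 0 + 2 \cdot 0^{2}} = \frac{1}{-469 + 0 + 2 \cdot 0} = \frac{1}{-469 + 0 + 0} = \frac{1}{-469} = - \frac{1}{469} \approx -0.0021322$)
$\sqrt{t + Q{\left(B,r{\left(15,-13 \right)} \right)}} = \sqrt{- \frac{1}{469} - 13} = \sqrt{- \frac{6098}{469}} = \frac{i \sqrt{2859962}}{469}$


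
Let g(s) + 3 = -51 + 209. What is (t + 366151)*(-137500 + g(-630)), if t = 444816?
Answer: -111382262615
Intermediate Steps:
g(s) = 155 (g(s) = -3 + (-51 + 209) = -3 + 158 = 155)
(t + 366151)*(-137500 + g(-630)) = (444816 + 366151)*(-137500 + 155) = 810967*(-137345) = -111382262615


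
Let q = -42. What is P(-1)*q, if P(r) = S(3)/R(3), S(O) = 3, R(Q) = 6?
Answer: -21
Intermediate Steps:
P(r) = ½ (P(r) = 3/6 = 3*(⅙) = ½)
P(-1)*q = (½)*(-42) = -21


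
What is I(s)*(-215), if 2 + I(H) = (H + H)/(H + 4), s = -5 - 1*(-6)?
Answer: 344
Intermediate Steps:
s = 1 (s = -5 + 6 = 1)
I(H) = -2 + 2*H/(4 + H) (I(H) = -2 + (H + H)/(H + 4) = -2 + (2*H)/(4 + H) = -2 + 2*H/(4 + H))
I(s)*(-215) = -8/(4 + 1)*(-215) = -8/5*(-215) = 344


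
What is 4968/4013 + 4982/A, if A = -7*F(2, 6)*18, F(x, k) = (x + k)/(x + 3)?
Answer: -47478043/2022552 ≈ -23.474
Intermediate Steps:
F(x, k) = (k + x)/(3 + x)
A = -1008/5 (A = -7*(6 + 2)/(3 + 2)*18 = -7*8/5*18 = -56/5*18 = -1008/5 ≈ -201.60)
4968/4013 + 4982/A = 4968/4013 + 4982/(-1008/5) = 4968*(1/4013) + 4982*(-5/1008) = 4968/4013 - 12455/504 = -47478043/2022552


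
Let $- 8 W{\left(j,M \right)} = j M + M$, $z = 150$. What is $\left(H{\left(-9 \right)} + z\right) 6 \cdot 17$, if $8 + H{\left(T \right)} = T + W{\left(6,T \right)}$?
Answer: $\frac{57477}{4} \approx 14369.0$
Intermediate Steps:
$W{\left(j,M \right)} = - \frac{M}{8} - \frac{M j}{8}$ ($W{\left(j,M \right)} = - \frac{j M + M}{8} = - \frac{M j + M}{8} = - \frac{M + M j}{8} = - \frac{M}{8} - \frac{M j}{8}$)
$H{\left(T \right)} = -8 + \frac{T}{8}$ ($H{\left(T \right)} = -8 + \left(T - \frac{T \left(1 + 6\right)}{8}\right) = -8 + \left(T - \frac{1}{8} T 7\right) = -8 + \left(T - \frac{7 T}{8}\right) = -8 + \frac{T}{8}$)
$\left(H{\left(-9 \right)} + z\right) 6 \cdot 17 = \left(\left(-8 + \frac{1}{8} \left(-9\right)\right) + 150\right) 6 \cdot 17 = \left(\left(-8 - \frac{9}{8}\right) + 150\right) 102 = \left(- \frac{73}{8} + 150\right) 102 = \frac{1127}{8} \cdot 102 = \frac{57477}{4}$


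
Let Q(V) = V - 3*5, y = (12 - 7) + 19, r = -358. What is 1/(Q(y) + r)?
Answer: -1/349 ≈ -0.0028653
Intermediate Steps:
y = 24 (y = 5 + 19 = 24)
Q(V) = -15 + V (Q(V) = V - 15 = -15 + V)
1/(Q(y) + r) = 1/((-15 + 24) - 358) = 1/(9 - 358) = 1/(-349) = -1/349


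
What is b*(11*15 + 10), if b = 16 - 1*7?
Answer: 1575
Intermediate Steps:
b = 9 (b = 16 - 7 = 9)
b*(11*15 + 10) = 9*(11*15 + 10) = 9*(165 + 10) = 9*175 = 1575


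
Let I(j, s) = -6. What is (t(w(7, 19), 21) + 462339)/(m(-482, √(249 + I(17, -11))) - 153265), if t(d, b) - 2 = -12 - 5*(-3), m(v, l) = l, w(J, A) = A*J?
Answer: -35430576580/11745079991 - 2080548*√3/11745079991 ≈ -3.0169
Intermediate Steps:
t(d, b) = 5 (t(d, b) = 2 + (-12 - 5*(-3)) = 2 + (-12 + 15) = 2 + 3 = 5)
(t(w(7, 19), 21) + 462339)/(m(-482, √(249 + I(17, -11))) - 153265) = (5 + 462339)/(√(249 - 6) - 153265) = 462344/(√243 - 153265) = 462344/(9*√3 - 153265) = 462344/(-153265 + 9*√3)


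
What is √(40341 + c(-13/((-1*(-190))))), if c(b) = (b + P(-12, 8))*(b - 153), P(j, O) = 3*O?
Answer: √1324069699/190 ≈ 191.51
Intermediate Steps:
c(b) = (-153 + b)*(24 + b) (c(b) = (b + 3*8)*(b - 153) = (b + 24)*(-153 + b) = (24 + b)*(-153 + b) = (-153 + b)*(24 + b))
√(40341 + c(-13/((-1*(-190))))) = √(40341 + (-3672 + (-13/((-1*(-190))))² - (-1677)/((-1*(-190))))) = √(40341 + (-3672 + (-13/190)² - (-1677)/190)) = √(40341 + (-3672 + (-13*1/190)² - (-1677)/190)) = √(40341 + (-3672 + (-13/190)² - 129*(-13/190))) = √(40341 + (-3672 + 169/36100 + 1677/190)) = √(40341 - 132240401/36100) = √(1324069699/36100) = √1324069699/190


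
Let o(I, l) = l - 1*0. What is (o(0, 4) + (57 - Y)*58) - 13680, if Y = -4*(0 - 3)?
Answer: -11066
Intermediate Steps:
o(I, l) = l (o(I, l) = l + 0 = l)
Y = 12 (Y = -4*(-3) = 12)
(o(0, 4) + (57 - Y)*58) - 13680 = (4 + (57 - 1*12)*58) - 13680 = (4 + (57 - 12)*58) - 13680 = (4 + 45*58) - 13680 = (4 + 2610) - 13680 = 2614 - 13680 = -11066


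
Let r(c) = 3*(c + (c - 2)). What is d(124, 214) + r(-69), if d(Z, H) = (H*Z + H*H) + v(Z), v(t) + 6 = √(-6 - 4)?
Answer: 71906 + I*√10 ≈ 71906.0 + 3.1623*I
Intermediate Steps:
v(t) = -6 + I*√10 (v(t) = -6 + √(-6 - 4) = -6 + √(-10) = -6 + I*√10)
d(Z, H) = -6 + H² + I*√10 + H*Z (d(Z, H) = (H*Z + H*H) + (-6 + I*√10) = (H*Z + H²) + (-6 + I*√10) = (H² + H*Z) + (-6 + I*√10) = -6 + H² + I*√10 + H*Z)
r(c) = -6 + 6*c (r(c) = 3*(c + (-2 + c)) = 3*(-2 + 2*c) = -6 + 6*c)
d(124, 214) + r(-69) = (-6 + 214² + I*√10 + 214*124) + (-6 + 6*(-69)) = (-6 + 45796 + I*√10 + 26536) + (-6 - 414) = (72326 + I*√10) - 420 = 71906 + I*√10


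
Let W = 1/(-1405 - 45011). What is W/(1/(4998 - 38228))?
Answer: 16615/23208 ≈ 0.71592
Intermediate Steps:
W = -1/46416 (W = 1/(-46416) = -1/46416 ≈ -2.1544e-5)
W/(1/(4998 - 38228)) = -1/(46416*(1/(4998 - 38228))) = -1/(46416*(1/(-33230))) = -1/(46416*(-1/33230)) = -1/46416*(-33230) = 16615/23208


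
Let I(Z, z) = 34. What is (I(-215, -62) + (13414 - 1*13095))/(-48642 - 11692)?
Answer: -353/60334 ≈ -0.0058508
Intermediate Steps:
(I(-215, -62) + (13414 - 1*13095))/(-48642 - 11692) = (34 + (13414 - 1*13095))/(-48642 - 11692) = (34 + (13414 - 13095))/(-60334) = (34 + 319)*(-1/60334) = 353*(-1/60334) = -353/60334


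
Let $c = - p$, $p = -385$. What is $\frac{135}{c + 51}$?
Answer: $\frac{135}{436} \approx 0.30963$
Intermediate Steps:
$c = 385$ ($c = \left(-1\right) \left(-385\right) = 385$)
$\frac{135}{c + 51} = \frac{135}{385 + 51} = \frac{135}{436}$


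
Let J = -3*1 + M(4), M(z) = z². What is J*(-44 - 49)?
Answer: -1209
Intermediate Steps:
J = 13 (J = -3*1 + 4² = -3 + 16 = 13)
J*(-44 - 49) = 13*(-44 - 49) = 13*(-93) = -1209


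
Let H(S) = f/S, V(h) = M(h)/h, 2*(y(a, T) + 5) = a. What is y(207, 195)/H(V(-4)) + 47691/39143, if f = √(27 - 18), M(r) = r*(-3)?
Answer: -7615789/78286 ≈ -97.282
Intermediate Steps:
y(a, T) = -5 + a/2
M(r) = -3*r
V(h) = -3 (V(h) = (-3*h)/h = -3)
f = 3 (f = √9 = 3)
H(S) = 3/S
y(207, 195)/H(V(-4)) + 47691/39143 = (-5 + (½)*207)/((3/(-3))) + 47691/39143 = (-5 + 207/2)/((3*(-⅓))) + 47691*(1/39143) = (197/2)/(-1) + 47691/39143 = (197/2)*(-1) + 47691/39143 = -197/2 + 47691/39143 = -7615789/78286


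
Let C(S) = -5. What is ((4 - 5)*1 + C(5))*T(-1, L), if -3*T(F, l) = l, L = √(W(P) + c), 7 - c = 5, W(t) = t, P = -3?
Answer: 2*I ≈ 2.0*I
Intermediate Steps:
c = 2 (c = 7 - 1*5 = 7 - 5 = 2)
L = I (L = √(-3 + 2) = √(-1) = I ≈ 1.0*I)
T(F, l) = -l/3
((4 - 5)*1 + C(5))*T(-1, L) = ((4 - 5)*1 - 5)*(-I/3) = (-1*1 - 5)*(-I/3) = (-1 - 5)*(-I/3) = -(-2)*I = 2*I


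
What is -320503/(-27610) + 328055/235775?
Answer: 676993547/52077982 ≈ 13.000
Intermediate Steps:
-320503/(-27610) + 328055/235775 = -320503*(-1/27610) + 328055*(1/235775) = 320503/27610 + 65611/47155 = 676993547/52077982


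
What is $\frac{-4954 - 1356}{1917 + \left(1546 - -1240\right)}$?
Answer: $- \frac{6310}{4703} \approx -1.3417$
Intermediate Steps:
$\frac{-4954 - 1356}{1917 + \left(1546 - -1240\right)} = - \frac{6310}{1917 + \left(1546 + 1240\right)} = - \frac{6310}{1917 + 2786} = - \frac{6310}{4703}$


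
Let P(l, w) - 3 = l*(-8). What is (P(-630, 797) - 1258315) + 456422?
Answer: -796850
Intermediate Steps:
P(l, w) = 3 - 8*l (P(l, w) = 3 + l*(-8) = 3 - 8*l)
(P(-630, 797) - 1258315) + 456422 = ((3 - 8*(-630)) - 1258315) + 456422 = ((3 + 5040) - 1258315) + 456422 = (5043 - 1258315) + 456422 = -1253272 + 456422 = -796850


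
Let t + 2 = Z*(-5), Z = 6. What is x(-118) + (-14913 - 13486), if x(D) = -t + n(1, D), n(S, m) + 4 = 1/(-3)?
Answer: -85114/3 ≈ -28371.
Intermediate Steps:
t = -32 (t = -2 + 6*(-5) = -2 - 30 = -32)
n(S, m) = -13/3 (n(S, m) = -4 + 1/(-3) = -4 - ⅓ = -13/3)
x(D) = 83/3 (x(D) = -1*(-32) - 13/3 = 32 - 13/3 = 83/3)
x(-118) + (-14913 - 13486) = 83/3 + (-14913 - 13486) = 83/3 - 28399 = -85114/3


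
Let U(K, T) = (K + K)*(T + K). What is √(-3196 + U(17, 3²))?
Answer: 34*I*√2 ≈ 48.083*I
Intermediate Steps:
U(K, T) = 2*K*(K + T) (U(K, T) = (2*K)*(K + T) = 2*K*(K + T))
√(-3196 + U(17, 3²)) = √(-3196 + 2*17*(17 + 3²)) = √(-3196 + 2*17*(17 + 9)) = √(-3196 + 2*17*26) = √(-3196 + 884) = √(-2312) = 34*I*√2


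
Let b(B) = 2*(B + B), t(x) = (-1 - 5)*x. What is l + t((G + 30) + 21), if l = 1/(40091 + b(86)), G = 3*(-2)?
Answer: -10917449/40435 ≈ -270.00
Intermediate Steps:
G = -6
t(x) = -6*x
b(B) = 4*B (b(B) = 2*(2*B) = 4*B)
l = 1/40435 (l = 1/(40091 + 4*86) = 1/(40091 + 344) = 1/40435 ≈ 2.4731e-5)
l + t((G + 30) + 21) = 1/40435 - 6*((-6 + 30) + 21) = 1/40435 - 6*(24 + 21) = 1/40435 - 6*45 = 1/40435 - 270 = -10917449/40435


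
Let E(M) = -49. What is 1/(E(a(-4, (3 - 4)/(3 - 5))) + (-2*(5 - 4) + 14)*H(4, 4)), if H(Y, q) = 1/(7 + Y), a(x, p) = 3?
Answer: -11/527 ≈ -0.020873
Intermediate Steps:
1/(E(a(-4, (3 - 4)/(3 - 5))) + (-2*(5 - 4) + 14)*H(4, 4)) = 1/(-49 + (-2*(5 - 4) + 14)/(7 + 4)) = 1/(-49 + (-2*1 + 14)/11) = 1/(-49 + (-2 + 14)*(1/11)) = 1/(-49 + 12*(1/11)) = 1/(-49 + 12/11) = 1/(-527/11) = -11/527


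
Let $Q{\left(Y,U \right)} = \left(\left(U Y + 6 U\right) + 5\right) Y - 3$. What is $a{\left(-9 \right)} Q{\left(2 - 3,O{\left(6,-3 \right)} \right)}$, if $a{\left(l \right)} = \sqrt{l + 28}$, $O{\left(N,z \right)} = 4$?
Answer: $- 28 \sqrt{19} \approx -122.05$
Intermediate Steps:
$a{\left(l \right)} = \sqrt{28 + l}$
$Q{\left(Y,U \right)} = -3 + Y \left(5 + 6 U + U Y\right)$ ($Q{\left(Y,U \right)} = \left(\left(6 U + U Y\right) + 5\right) Y - 3 = \left(5 + 6 U + U Y\right) Y - 3 = Y \left(5 + 6 U + U Y\right) - 3 = -3 + Y \left(5 + 6 U + U Y\right)$)
$a{\left(-9 \right)} Q{\left(2 - 3,O{\left(6,-3 \right)} \right)} = \sqrt{28 - 9} \left(-3 + 5 \left(2 - 3\right) + 4 \left(2 - 3\right)^{2} + 6 \cdot 4 \left(2 - 3\right)\right) = \sqrt{19} \left(-3 + 5 \left(-1\right) + 4 \left(-1\right)^{2} + 6 \cdot 4 \left(-1\right)\right) = \sqrt{19} \left(-3 - 5 + 4 \cdot 1 - 24\right) = \sqrt{19} \left(-3 - 5 + 4 - 24\right) = \sqrt{19} \left(-28\right) = - 28 \sqrt{19}$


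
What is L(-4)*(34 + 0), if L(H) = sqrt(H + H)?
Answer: 68*I*sqrt(2) ≈ 96.167*I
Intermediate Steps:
L(H) = sqrt(2)*sqrt(H) (L(H) = sqrt(2*H) = sqrt(2)*sqrt(H))
L(-4)*(34 + 0) = (sqrt(2)*sqrt(-4))*(34 + 0) = (sqrt(2)*(2*I))*34 = (2*I*sqrt(2))*34 = 68*I*sqrt(2)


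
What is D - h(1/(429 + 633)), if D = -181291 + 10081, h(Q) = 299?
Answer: -171509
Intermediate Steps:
D = -171210
D - h(1/(429 + 633)) = -171210 - 1*299 = -171210 - 299 = -171509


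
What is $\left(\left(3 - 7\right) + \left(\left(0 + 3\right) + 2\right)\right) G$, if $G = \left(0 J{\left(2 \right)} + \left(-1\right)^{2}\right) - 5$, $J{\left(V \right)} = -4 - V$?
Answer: $-4$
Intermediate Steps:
$G = -4$ ($G = \left(0 \left(-4 - 2\right) + \left(-1\right)^{2}\right) - 5 = \left(0 \left(-4 - 2\right) + 1\right) - 5 = \left(0 \left(-6\right) + 1\right) - 5 = \left(0 + 1\right) - 5 = 1 - 5 = -4$)
$\left(\left(3 - 7\right) + \left(\left(0 + 3\right) + 2\right)\right) G = \left(\left(3 - 7\right) + \left(\left(0 + 3\right) + 2\right)\right) \left(-4\right) = \left(\left(3 - 7\right) + \left(3 + 2\right)\right) \left(-4\right) = \left(-4 + 5\right) \left(-4\right) = 1 \left(-4\right) = -4$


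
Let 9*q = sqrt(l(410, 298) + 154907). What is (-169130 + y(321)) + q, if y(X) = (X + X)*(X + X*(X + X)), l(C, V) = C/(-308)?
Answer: 132341596 + sqrt(3673742842)/1386 ≈ 1.3234e+8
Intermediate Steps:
l(C, V) = -C/308 (l(C, V) = C*(-1/308) = -C/308)
y(X) = 2*X*(X + 2*X**2) (y(X) = (2*X)*(X + X*(2*X)) = (2*X)*(X + 2*X**2) = 2*X*(X + 2*X**2))
q = sqrt(3673742842)/1386 (q = sqrt(-1/308*410 + 154907)/9 = sqrt(-205/154 + 154907)/9 = sqrt(23855473/154)/9 = (sqrt(3673742842)/154)/9 = sqrt(3673742842)/1386 ≈ 43.731)
(-169130 + y(321)) + q = (-169130 + 321**2*(2 + 4*321)) + sqrt(3673742842)/1386 = (-169130 + 103041*(2 + 1284)) + sqrt(3673742842)/1386 = (-169130 + 103041*1286) + sqrt(3673742842)/1386 = (-169130 + 132510726) + sqrt(3673742842)/1386 = 132341596 + sqrt(3673742842)/1386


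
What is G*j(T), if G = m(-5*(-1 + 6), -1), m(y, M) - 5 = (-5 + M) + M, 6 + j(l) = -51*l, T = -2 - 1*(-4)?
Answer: 216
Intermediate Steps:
T = 2 (T = -2 + 4 = 2)
j(l) = -6 - 51*l
m(y, M) = 2*M (m(y, M) = 5 + ((-5 + M) + M) = 5 + (-5 + 2*M) = 2*M)
G = -2 (G = 2*(-1) = -2)
G*j(T) = -2*(-6 - 51*2) = -2*(-6 - 102) = -2*(-108) = 216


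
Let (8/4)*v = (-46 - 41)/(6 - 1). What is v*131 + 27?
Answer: -11127/10 ≈ -1112.7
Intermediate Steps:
v = -87/10 (v = ((-46 - 41)/(6 - 1))/2 = (-87/5)/2 = (-87*1/5)/2 = (1/2)*(-87/5) = -87/10 ≈ -8.7000)
v*131 + 27 = -87/10*131 + 27 = -11397/10 + 27 = -11127/10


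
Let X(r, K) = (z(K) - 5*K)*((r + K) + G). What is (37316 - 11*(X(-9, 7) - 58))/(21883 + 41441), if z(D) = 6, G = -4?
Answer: 9010/15831 ≈ 0.56914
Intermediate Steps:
X(r, K) = (6 - 5*K)*(-4 + K + r) (X(r, K) = (6 - 5*K)*((r + K) - 4) = (6 - 5*K)*((K + r) - 4) = (6 - 5*K)*(-4 + K + r))
(37316 - 11*(X(-9, 7) - 58))/(21883 + 41441) = (37316 - 11*((-24 - 5*7² + 6*(-9) + 26*7 - 5*7*(-9)) - 58))/(21883 + 41441) = (37316 - 11*((-24 - 5*49 - 54 + 182 + 315) - 58))/63324 = (37316 - 11*((-24 - 245 - 54 + 182 + 315) - 58))*(1/63324) = (37316 - 11*(174 - 58))*(1/63324) = (37316 - 11*116)*(1/63324) = (37316 - 1276)*(1/63324) = 36040*(1/63324) = 9010/15831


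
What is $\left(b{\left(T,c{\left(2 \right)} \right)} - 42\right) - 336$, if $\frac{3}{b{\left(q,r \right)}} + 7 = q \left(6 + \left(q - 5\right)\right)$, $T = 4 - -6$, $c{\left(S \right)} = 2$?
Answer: $- \frac{38931}{103} \approx -377.97$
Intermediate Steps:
$T = 10$ ($T = 4 + 6 = 10$)
$b{\left(q,r \right)} = \frac{3}{-7 + q \left(1 + q\right)}$ ($b{\left(q,r \right)} = \frac{3}{-7 + q \left(6 + \left(q - 5\right)\right)} = \frac{3}{-7 + q \left(6 + \left(-5 + q\right)\right)} = \frac{3}{-7 + q \left(1 + q\right)}$)
$\left(b{\left(T,c{\left(2 \right)} \right)} - 42\right) - 336 = \left(\frac{3}{-7 + 10 + 10^{2}} - 42\right) - 336 = \left(\frac{3}{-7 + 10 + 100} - 42\right) - 336 = \left(\frac{3}{103} - 42\right) - 336 = - \frac{4323}{103} - 336 = - \frac{38931}{103}$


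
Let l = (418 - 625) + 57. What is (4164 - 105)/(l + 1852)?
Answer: 4059/1702 ≈ 2.3848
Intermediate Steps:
l = -150 (l = -207 + 57 = -150)
(4164 - 105)/(l + 1852) = (4164 - 105)/(-150 + 1852) = 4059/1702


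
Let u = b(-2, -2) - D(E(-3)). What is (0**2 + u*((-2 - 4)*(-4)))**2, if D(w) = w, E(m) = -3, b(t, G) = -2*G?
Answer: 28224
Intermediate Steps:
u = 7 (u = -2*(-2) - 1*(-3) = 4 + 3 = 7)
(0**2 + u*((-2 - 4)*(-4)))**2 = (0**2 + 7*((-2 - 4)*(-4)))**2 = (0 + 7*(-6*(-4)))**2 = (0 + 7*24)**2 = (0 + 168)**2 = 168**2 = 28224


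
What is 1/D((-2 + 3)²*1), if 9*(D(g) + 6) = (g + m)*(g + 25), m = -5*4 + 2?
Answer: -9/496 ≈ -0.018145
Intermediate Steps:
m = -18 (m = -20 + 2 = -18)
D(g) = -6 + (-18 + g)*(25 + g)/9 (D(g) = -6 + ((g - 18)*(g + 25))/9 = -6 + ((-18 + g)*(25 + g))/9 = -6 + (-18 + g)*(25 + g)/9)
1/D((-2 + 3)²*1) = 1/(-56 + ((-2 + 3)²*1)²/9 + 7*((-2 + 3)²*1)/9) = 1/(-56 + (1²*1)²/9 + 7*(1²*1)/9) = 1/(-56 + (1*1)²/9 + 7*(1*1)/9) = 1/(-56 + (⅑)*1² + (7/9)*1) = 1/(-56 + (⅑)*1 + 7/9) = 1/(-56 + ⅑ + 7/9) = 1/(-496/9) = -9/496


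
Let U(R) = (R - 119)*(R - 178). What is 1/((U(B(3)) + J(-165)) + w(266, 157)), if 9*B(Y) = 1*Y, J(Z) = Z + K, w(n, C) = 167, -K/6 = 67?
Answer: 9/186148 ≈ 4.8349e-5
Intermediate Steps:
K = -402 (K = -6*67 = -402)
J(Z) = -402 + Z (J(Z) = Z - 402 = -402 + Z)
B(Y) = Y/9 (B(Y) = (1*Y)/9 = Y/9)
U(R) = (-178 + R)*(-119 + R) (U(R) = (-119 + R)*(-178 + R) = (-178 + R)*(-119 + R))
1/((U(B(3)) + J(-165)) + w(266, 157)) = 1/(((21182 + ((⅑)*3)² - 33*3) + (-402 - 165)) + 167) = 1/(((21182 + (⅓)² - 297*⅓) - 567) + 167) = 1/(((21182 + ⅑ - 99) - 567) + 167) = 1/((189748/9 - 567) + 167) = 1/(184645/9 + 167) = 1/(186148/9) = 9/186148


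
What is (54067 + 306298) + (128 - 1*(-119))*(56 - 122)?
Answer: 344063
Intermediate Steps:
(54067 + 306298) + (128 - 1*(-119))*(56 - 122) = 360365 + (128 + 119)*(-66) = 360365 + 247*(-66) = 360365 - 16302 = 344063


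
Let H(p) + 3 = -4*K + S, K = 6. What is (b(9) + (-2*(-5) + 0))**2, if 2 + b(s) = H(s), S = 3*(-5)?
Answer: 1156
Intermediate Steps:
S = -15
H(p) = -42 (H(p) = -3 + (-4*6 - 15) = -3 + (-24 - 15) = -3 - 39 = -42)
b(s) = -44 (b(s) = -2 - 42 = -44)
(b(9) + (-2*(-5) + 0))**2 = (-44 + (-2*(-5) + 0))**2 = (-44 + (10 + 0))**2 = (-44 + 10)**2 = (-34)**2 = 1156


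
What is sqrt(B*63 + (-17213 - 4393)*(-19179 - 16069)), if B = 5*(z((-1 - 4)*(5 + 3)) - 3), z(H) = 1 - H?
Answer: sqrt(761580258) ≈ 27597.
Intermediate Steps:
B = 190 (B = 5*((1 - (-1 - 4)*(5 + 3)) - 3) = 5*((1 - (-5)*8) - 3) = 5*((1 - 1*(-40)) - 3) = 5*((1 + 40) - 3) = 5*(41 - 3) = 5*38 = 190)
sqrt(B*63 + (-17213 - 4393)*(-19179 - 16069)) = sqrt(190*63 + (-17213 - 4393)*(-19179 - 16069)) = sqrt(11970 - 21606*(-35248)) = sqrt(11970 + 761568288) = sqrt(761580258)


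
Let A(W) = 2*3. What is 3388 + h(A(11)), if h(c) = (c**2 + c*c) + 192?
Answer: 3652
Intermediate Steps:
A(W) = 6
h(c) = 192 + 2*c**2 (h(c) = (c**2 + c**2) + 192 = 2*c**2 + 192 = 192 + 2*c**2)
3388 + h(A(11)) = 3388 + (192 + 2*6**2) = 3388 + (192 + 2*36) = 3388 + (192 + 72) = 3388 + 264 = 3652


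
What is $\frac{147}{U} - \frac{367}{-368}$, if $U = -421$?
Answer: $\frac{100411}{154928} \approx 0.64811$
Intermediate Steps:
$\frac{147}{U} - \frac{367}{-368} = \frac{147}{-421} - \frac{367}{-368} = 147 \left(- \frac{1}{421}\right) - - \frac{367}{368} = - \frac{147}{421} + \frac{367}{368} = \frac{100411}{154928}$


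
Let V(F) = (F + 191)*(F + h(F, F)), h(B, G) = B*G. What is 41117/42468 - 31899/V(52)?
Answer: 181817341/197508051 ≈ 0.92056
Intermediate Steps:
V(F) = (191 + F)*(F + F²) (V(F) = (F + 191)*(F + F*F) = (191 + F)*(F + F²))
41117/42468 - 31899/V(52) = 41117/42468 - 31899*1/(52*(191 + 52² + 192*52)) = 41117*(1/42468) - 31899*1/(52*(191 + 2704 + 9984)) = 41117/42468 - 31899/(52*12879) = 41117/42468 - 31899/669708 = 41117/42468 - 31899*1/669708 = 41117/42468 - 10633/223236 = 181817341/197508051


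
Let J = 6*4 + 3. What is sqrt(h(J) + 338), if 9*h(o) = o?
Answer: sqrt(341) ≈ 18.466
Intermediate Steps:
J = 27 (J = 24 + 3 = 27)
h(o) = o/9
sqrt(h(J) + 338) = sqrt((1/9)*27 + 338) = sqrt(3 + 338) = sqrt(341)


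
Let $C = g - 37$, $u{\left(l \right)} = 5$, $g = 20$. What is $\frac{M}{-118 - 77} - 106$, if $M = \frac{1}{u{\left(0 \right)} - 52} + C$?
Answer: $- \frac{194138}{1833} \approx -105.91$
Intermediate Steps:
$C = -17$ ($C = 20 - 37 = -17$)
$M = - \frac{800}{47}$ ($M = \frac{1}{5 - 52} - 17 = \frac{1}{-47} - 17 = - \frac{1}{47} - 17 = - \frac{800}{47} \approx -17.021$)
$\frac{M}{-118 - 77} - 106 = - \frac{800}{47 \left(-118 - 77\right)} - 106 = - \frac{800}{47 \left(-195\right)} - 106 = \left(- \frac{800}{47}\right) \left(- \frac{1}{195}\right) - 106 = \frac{160}{1833} - 106 = - \frac{194138}{1833}$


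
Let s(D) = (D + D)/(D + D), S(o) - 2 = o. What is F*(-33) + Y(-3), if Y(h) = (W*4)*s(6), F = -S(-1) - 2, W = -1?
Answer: 95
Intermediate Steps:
S(o) = 2 + o
s(D) = 1 (s(D) = (2*D)/((2*D)) = (2*D)*(1/(2*D)) = 1)
F = -3 (F = -(2 - 1) - 2 = -1*1 - 2 = -1 - 2 = -3)
Y(h) = -4 (Y(h) = -1*4*1 = -4*1 = -4)
F*(-33) + Y(-3) = -3*(-33) - 4 = 99 - 4 = 95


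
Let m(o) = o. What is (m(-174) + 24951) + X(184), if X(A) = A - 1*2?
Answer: 24959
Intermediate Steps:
X(A) = -2 + A (X(A) = A - 2 = -2 + A)
(m(-174) + 24951) + X(184) = (-174 + 24951) + (-2 + 184) = 24777 + 182 = 24959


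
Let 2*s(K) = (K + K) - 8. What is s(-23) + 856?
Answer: 829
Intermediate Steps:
s(K) = -4 + K (s(K) = ((K + K) - 8)/2 = (2*K - 8)/2 = (-8 + 2*K)/2 = -4 + K)
s(-23) + 856 = (-4 - 23) + 856 = -27 + 856 = 829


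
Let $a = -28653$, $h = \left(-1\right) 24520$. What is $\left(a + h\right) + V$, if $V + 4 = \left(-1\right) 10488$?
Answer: $-63665$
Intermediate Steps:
$h = -24520$
$V = -10492$ ($V = -4 - 10488 = -10492$)
$\left(a + h\right) + V = \left(-28653 - 24520\right) - 10492 = -53173 - 10492 = -63665$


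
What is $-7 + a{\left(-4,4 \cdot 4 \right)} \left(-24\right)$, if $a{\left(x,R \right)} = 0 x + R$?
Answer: $-391$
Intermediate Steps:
$a{\left(x,R \right)} = R$ ($a{\left(x,R \right)} = 0 + R = R$)
$-7 + a{\left(-4,4 \cdot 4 \right)} \left(-24\right) = -7 + 4 \cdot 4 \left(-24\right) = -7 + 16 \left(-24\right) = -7 - 384 = -391$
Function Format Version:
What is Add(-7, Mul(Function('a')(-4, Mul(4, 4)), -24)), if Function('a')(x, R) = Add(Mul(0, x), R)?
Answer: -391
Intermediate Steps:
Function('a')(x, R) = R (Function('a')(x, R) = Add(0, R) = R)
Add(-7, Mul(Function('a')(-4, Mul(4, 4)), -24)) = Add(-7, Mul(Mul(4, 4), -24)) = Add(-7, Mul(16, -24)) = Add(-7, -384) = -391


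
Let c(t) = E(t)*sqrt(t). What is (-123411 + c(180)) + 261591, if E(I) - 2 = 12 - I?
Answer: 138180 - 996*sqrt(5) ≈ 1.3595e+5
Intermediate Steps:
E(I) = 14 - I (E(I) = 2 + (12 - I) = 14 - I)
c(t) = sqrt(t)*(14 - t) (c(t) = (14 - t)*sqrt(t) = sqrt(t)*(14 - t))
(-123411 + c(180)) + 261591 = (-123411 + sqrt(180)*(14 - 1*180)) + 261591 = (-123411 + (6*sqrt(5))*(14 - 180)) + 261591 = (-123411 + (6*sqrt(5))*(-166)) + 261591 = (-123411 - 996*sqrt(5)) + 261591 = 138180 - 996*sqrt(5)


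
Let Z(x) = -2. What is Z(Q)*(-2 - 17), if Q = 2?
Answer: 38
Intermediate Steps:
Z(Q)*(-2 - 17) = -2*(-2 - 17) = -2*(-19) = 38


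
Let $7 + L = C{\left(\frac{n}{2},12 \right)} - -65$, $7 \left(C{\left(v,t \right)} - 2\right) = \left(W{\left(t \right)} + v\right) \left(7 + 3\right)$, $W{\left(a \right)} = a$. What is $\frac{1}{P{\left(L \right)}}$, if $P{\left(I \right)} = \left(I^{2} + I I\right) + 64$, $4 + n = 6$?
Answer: $\frac{49}{608136} \approx 8.0574 \cdot 10^{-5}$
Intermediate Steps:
$n = 2$ ($n = -4 + 6 = 2$)
$C{\left(v,t \right)} = 2 + \frac{10 t}{7} + \frac{10 v}{7}$ ($C{\left(v,t \right)} = 2 + \frac{\left(t + v\right) \left(7 + 3\right)}{7} = 2 + \frac{\left(t + v\right) 10}{7} = 2 + \frac{10 t + 10 v}{7} = 2 + \left(\frac{10 t}{7} + \frac{10 v}{7}\right) = 2 + \frac{10 t}{7} + \frac{10 v}{7}$)
$L = \frac{550}{7}$ ($L = -7 + \left(\left(2 + \frac{10}{7} \cdot 12 + \frac{10 \cdot \frac{2}{2}}{7}\right) - -65\right) = -7 + \left(\left(2 + \frac{120}{7} + \frac{10 \cdot 2 \cdot \frac{1}{2}}{7}\right) + 65\right) = -7 + \left(\left(2 + \frac{120}{7} + \frac{10}{7} \cdot 1\right) + 65\right) = -7 + \left(\left(2 + \frac{120}{7} + \frac{10}{7}\right) + 65\right) = -7 + \left(\frac{144}{7} + 65\right) = -7 + \frac{599}{7} = \frac{550}{7} \approx 78.571$)
$P{\left(I \right)} = 64 + 2 I^{2}$ ($P{\left(I \right)} = \left(I^{2} + I^{2}\right) + 64 = 2 I^{2} + 64 = 64 + 2 I^{2}$)
$\frac{1}{P{\left(L \right)}} = \frac{1}{64 + 2 \left(\frac{550}{7}\right)^{2}} = \frac{1}{64 + 2 \cdot \frac{302500}{49}} = \frac{1}{64 + \frac{605000}{49}} = \frac{1}{\frac{608136}{49}} = \frac{49}{608136}$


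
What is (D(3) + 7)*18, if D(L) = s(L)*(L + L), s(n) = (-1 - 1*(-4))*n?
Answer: 1098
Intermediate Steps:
s(n) = 3*n (s(n) = (-1 + 4)*n = 3*n)
D(L) = 6*L² (D(L) = (3*L)*(L + L) = (3*L)*(2*L) = 6*L²)
(D(3) + 7)*18 = (6*3² + 7)*18 = (6*9 + 7)*18 = (54 + 7)*18 = 61*18 = 1098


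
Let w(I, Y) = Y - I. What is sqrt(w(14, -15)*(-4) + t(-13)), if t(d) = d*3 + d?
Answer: 8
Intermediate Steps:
t(d) = 4*d (t(d) = 3*d + d = 4*d)
sqrt(w(14, -15)*(-4) + t(-13)) = sqrt((-15 - 1*14)*(-4) + 4*(-13)) = sqrt((-15 - 14)*(-4) - 52) = sqrt(-29*(-4) - 52) = sqrt(116 - 52) = sqrt(64) = 8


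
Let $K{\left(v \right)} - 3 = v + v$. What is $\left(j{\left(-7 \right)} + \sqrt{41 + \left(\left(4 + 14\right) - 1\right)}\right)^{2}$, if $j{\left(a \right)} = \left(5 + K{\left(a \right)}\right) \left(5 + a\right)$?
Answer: $\left(12 + \sqrt{58}\right)^{2} \approx 384.78$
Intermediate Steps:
$K{\left(v \right)} = 3 + 2 v$ ($K{\left(v \right)} = 3 + \left(v + v\right) = 3 + 2 v$)
$j{\left(a \right)} = \left(5 + a\right) \left(8 + 2 a\right)$ ($j{\left(a \right)} = \left(5 + \left(3 + 2 a\right)\right) \left(5 + a\right) = \left(8 + 2 a\right) \left(5 + a\right) = \left(5 + a\right) \left(8 + 2 a\right)$)
$\left(j{\left(-7 \right)} + \sqrt{41 + \left(\left(4 + 14\right) - 1\right)}\right)^{2} = \left(\left(40 + 2 \left(-7\right)^{2} + 18 \left(-7\right)\right) + \sqrt{41 + \left(\left(4 + 14\right) - 1\right)}\right)^{2} = \left(\left(40 + 2 \cdot 49 - 126\right) + \sqrt{41 + \left(18 - 1\right)}\right)^{2} = \left(\left(40 + 98 - 126\right) + \sqrt{41 + 17}\right)^{2} = \left(12 + \sqrt{58}\right)^{2}$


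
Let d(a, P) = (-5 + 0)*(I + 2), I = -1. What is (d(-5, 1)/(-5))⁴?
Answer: 1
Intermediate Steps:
d(a, P) = -5 (d(a, P) = (-5 + 0)*(-1 + 2) = -5*1 = -5)
(d(-5, 1)/(-5))⁴ = (-5/(-5))⁴ = (-5*(-⅕))⁴ = 1⁴ = 1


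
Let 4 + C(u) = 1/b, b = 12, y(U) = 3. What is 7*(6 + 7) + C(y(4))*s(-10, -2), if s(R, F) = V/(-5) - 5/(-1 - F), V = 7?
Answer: 1741/15 ≈ 116.07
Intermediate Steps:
C(u) = -47/12 (C(u) = -4 + 1/12 = -47/12)
s(R, F) = -7/5 - 5/(-1 - F) (s(R, F) = 7/(-5) - 5/(-1 - F) = 7*(-⅕) - 5/(-1 - F) = -7/5 - 5/(-1 - F))
7*(6 + 7) + C(y(4))*s(-10, -2) = 7*(6 + 7) - 47*(18 - 7*(-2))/(60*(1 - 2)) = 7*13 - 47*(18 + 14)/(60*(-1)) = 91 - 47*(-1)*32/60 = 91 - 47/12*(-32/5) = 91 + 376/15 = 1741/15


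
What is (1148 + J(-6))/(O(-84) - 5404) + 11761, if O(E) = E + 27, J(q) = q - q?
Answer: 64225673/5461 ≈ 11761.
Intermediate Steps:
J(q) = 0
O(E) = 27 + E
(1148 + J(-6))/(O(-84) - 5404) + 11761 = (1148 + 0)/((27 - 84) - 5404) + 11761 = 1148/(-57 - 5404) + 11761 = 1148/(-5461) + 11761 = 1148*(-1/5461) + 11761 = -1148/5461 + 11761 = 64225673/5461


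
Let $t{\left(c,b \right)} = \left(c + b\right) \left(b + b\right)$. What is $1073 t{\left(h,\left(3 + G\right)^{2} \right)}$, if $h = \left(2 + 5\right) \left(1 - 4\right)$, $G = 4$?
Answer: $2944312$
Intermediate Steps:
$h = -21$ ($h = 7 \left(-3\right) = -21$)
$t{\left(c,b \right)} = 2 b \left(b + c\right)$ ($t{\left(c,b \right)} = \left(b + c\right) 2 b = 2 b \left(b + c\right)$)
$1073 t{\left(h,\left(3 + G\right)^{2} \right)} = 1073 \cdot 2 \left(3 + 4\right)^{2} \left(\left(3 + 4\right)^{2} - 21\right) = 1073 \cdot 2 \cdot 7^{2} \left(7^{2} - 21\right) = 1073 \cdot 2 \cdot 49 \left(49 - 21\right) = 1073 \cdot 2 \cdot 49 \cdot 28 = 1073 \cdot 2744 = 2944312$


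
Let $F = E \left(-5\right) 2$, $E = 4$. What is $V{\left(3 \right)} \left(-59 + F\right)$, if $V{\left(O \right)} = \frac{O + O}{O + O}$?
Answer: $-99$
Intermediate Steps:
$V{\left(O \right)} = 1$ ($V{\left(O \right)} = \frac{2 O}{2 O} = 2 O \frac{1}{2 O} = 1$)
$F = -40$ ($F = 4 \left(-5\right) 2 = \left(-20\right) 2 = -40$)
$V{\left(3 \right)} \left(-59 + F\right) = 1 \left(-59 - 40\right) = 1 \left(-99\right) = -99$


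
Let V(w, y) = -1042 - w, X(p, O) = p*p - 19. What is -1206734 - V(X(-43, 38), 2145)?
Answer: -1203862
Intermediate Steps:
X(p, O) = -19 + p**2 (X(p, O) = p**2 - 19 = -19 + p**2)
-1206734 - V(X(-43, 38), 2145) = -1206734 - (-1042 - (-19 + (-43)**2)) = -1206734 - (-1042 - (-19 + 1849)) = -1206734 - (-1042 - 1*1830) = -1206734 - (-1042 - 1830) = -1206734 - 1*(-2872) = -1206734 + 2872 = -1203862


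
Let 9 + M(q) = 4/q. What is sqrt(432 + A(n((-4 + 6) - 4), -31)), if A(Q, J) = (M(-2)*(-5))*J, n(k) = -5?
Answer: I*sqrt(1273) ≈ 35.679*I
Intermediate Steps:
M(q) = -9 + 4/q
A(Q, J) = 55*J (A(Q, J) = ((-9 + 4/(-2))*(-5))*J = ((-9 + 4*(-1/2))*(-5))*J = ((-9 - 2)*(-5))*J = (-11*(-5))*J = 55*J)
sqrt(432 + A(n((-4 + 6) - 4), -31)) = sqrt(432 + 55*(-31)) = sqrt(432 - 1705) = sqrt(-1273) = I*sqrt(1273)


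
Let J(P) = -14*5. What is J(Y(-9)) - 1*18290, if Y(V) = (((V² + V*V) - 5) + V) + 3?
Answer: -18360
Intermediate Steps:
Y(V) = -2 + V + 2*V² (Y(V) = (((V² + V²) - 5) + V) + 3 = ((2*V² - 5) + V) + 3 = ((-5 + 2*V²) + V) + 3 = (-5 + V + 2*V²) + 3 = -2 + V + 2*V²)
J(P) = -70
J(Y(-9)) - 1*18290 = -70 - 1*18290 = -70 - 18290 = -18360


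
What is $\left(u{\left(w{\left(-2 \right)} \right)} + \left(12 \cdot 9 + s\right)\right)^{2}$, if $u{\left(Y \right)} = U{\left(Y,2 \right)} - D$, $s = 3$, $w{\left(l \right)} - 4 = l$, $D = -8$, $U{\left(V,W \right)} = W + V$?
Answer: $15129$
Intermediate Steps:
$U{\left(V,W \right)} = V + W$
$w{\left(l \right)} = 4 + l$
$u{\left(Y \right)} = 10 + Y$ ($u{\left(Y \right)} = \left(Y + 2\right) - -8 = \left(2 + Y\right) + 8 = 10 + Y$)
$\left(u{\left(w{\left(-2 \right)} \right)} + \left(12 \cdot 9 + s\right)\right)^{2} = \left(\left(10 + \left(4 - 2\right)\right) + \left(12 \cdot 9 + 3\right)\right)^{2} = \left(\left(10 + 2\right) + \left(108 + 3\right)\right)^{2} = \left(12 + 111\right)^{2} = 123^{2} = 15129$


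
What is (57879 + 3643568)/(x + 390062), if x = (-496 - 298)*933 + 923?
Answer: -3701447/349817 ≈ -10.581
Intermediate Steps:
x = -739879 (x = -794*933 + 923 = -740802 + 923 = -739879)
(57879 + 3643568)/(x + 390062) = (57879 + 3643568)/(-739879 + 390062) = 3701447/(-349817) = 3701447*(-1/349817) = -3701447/349817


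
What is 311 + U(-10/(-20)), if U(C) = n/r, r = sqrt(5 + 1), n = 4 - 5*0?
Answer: 311 + 2*sqrt(6)/3 ≈ 312.63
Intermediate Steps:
n = 4 (n = 4 + 0 = 4)
r = sqrt(6) ≈ 2.4495
U(C) = 2*sqrt(6)/3 (U(C) = 4/(sqrt(6)) = 4*(sqrt(6)/6) = 2*sqrt(6)/3)
311 + U(-10/(-20)) = 311 + 2*sqrt(6)/3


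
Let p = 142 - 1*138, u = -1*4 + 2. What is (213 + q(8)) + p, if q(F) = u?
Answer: 215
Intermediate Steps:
u = -2 (u = -4 + 2 = -2)
q(F) = -2
p = 4 (p = 142 - 138 = 4)
(213 + q(8)) + p = (213 - 2) + 4 = 211 + 4 = 215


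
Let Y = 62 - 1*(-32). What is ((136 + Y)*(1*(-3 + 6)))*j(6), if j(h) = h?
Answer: 4140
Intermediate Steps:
Y = 94 (Y = 62 + 32 = 94)
((136 + Y)*(1*(-3 + 6)))*j(6) = ((136 + 94)*(1*(-3 + 6)))*6 = (230*(1*3))*6 = (230*3)*6 = 690*6 = 4140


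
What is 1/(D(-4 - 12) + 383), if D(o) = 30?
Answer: 1/413 ≈ 0.0024213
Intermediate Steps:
1/(D(-4 - 12) + 383) = 1/(30 + 383) = 1/413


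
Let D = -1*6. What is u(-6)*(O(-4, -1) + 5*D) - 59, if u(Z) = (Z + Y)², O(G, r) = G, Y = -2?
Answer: -2235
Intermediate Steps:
u(Z) = (-2 + Z)² (u(Z) = (Z - 2)² = (-2 + Z)²)
D = -6
u(-6)*(O(-4, -1) + 5*D) - 59 = (-2 - 6)²*(-4 + 5*(-6)) - 59 = (-8)²*(-4 - 30) - 59 = 64*(-34) - 59 = -2176 - 59 = -2235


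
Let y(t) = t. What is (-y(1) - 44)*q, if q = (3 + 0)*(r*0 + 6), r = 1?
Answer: -810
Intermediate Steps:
q = 18 (q = (3 + 0)*(1*0 + 6) = 3*(0 + 6) = 3*6 = 18)
(-y(1) - 44)*q = (-1*1 - 44)*18 = (-1 - 44)*18 = -45*18 = -810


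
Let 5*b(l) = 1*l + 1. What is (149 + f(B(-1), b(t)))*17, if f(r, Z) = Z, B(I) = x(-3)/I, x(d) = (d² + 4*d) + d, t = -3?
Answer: 12631/5 ≈ 2526.2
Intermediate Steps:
x(d) = d² + 5*d
B(I) = -6/I (B(I) = (-3*(5 - 3))/I = (-3*2)/I = -6/I)
b(l) = ⅕ + l/5 (b(l) = (1*l + 1)/5 = (l + 1)/5 = (1 + l)/5 = ⅕ + l/5)
(149 + f(B(-1), b(t)))*17 = (149 + (⅕ + (⅕)*(-3)))*17 = (149 + (⅕ - ⅗))*17 = (149 - ⅖)*17 = (743/5)*17 = 12631/5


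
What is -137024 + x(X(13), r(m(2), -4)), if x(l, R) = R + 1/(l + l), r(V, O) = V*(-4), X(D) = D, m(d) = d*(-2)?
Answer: -3562207/26 ≈ -1.3701e+5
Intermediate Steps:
m(d) = -2*d
r(V, O) = -4*V
x(l, R) = R + 1/(2*l)
-137024 + x(X(13), r(m(2), -4)) = -137024 + (-(-8)*2 + (½)/13) = -137024 + (-4*(-4) + (½)*(1/13)) = -137024 + (16 + 1/26) = -137024 + 417/26 = -3562207/26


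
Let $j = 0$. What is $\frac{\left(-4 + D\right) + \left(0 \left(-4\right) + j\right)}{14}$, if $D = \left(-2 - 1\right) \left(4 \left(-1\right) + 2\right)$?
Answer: $\frac{1}{7} \approx 0.14286$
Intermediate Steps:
$D = 6$ ($D = - 3 \left(-4 + 2\right) = \left(-3\right) \left(-2\right) = 6$)
$\frac{\left(-4 + D\right) + \left(0 \left(-4\right) + j\right)}{14} = \frac{\left(-4 + 6\right) + \left(0 \left(-4\right) + 0\right)}{14} = \left(2 + \left(0 + 0\right)\right) \frac{1}{14} = \left(2 + 0\right) \frac{1}{14} = 2 \cdot \frac{1}{14} = \frac{1}{7}$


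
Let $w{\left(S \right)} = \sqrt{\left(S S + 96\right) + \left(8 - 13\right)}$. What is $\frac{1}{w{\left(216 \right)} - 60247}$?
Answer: $- \frac{60247}{3629654262} - \frac{\sqrt{46747}}{3629654262} \approx -1.6658 \cdot 10^{-5}$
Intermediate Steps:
$w{\left(S \right)} = \sqrt{91 + S^{2}}$ ($w{\left(S \right)} = \sqrt{\left(S^{2} + 96\right) - 5} = \sqrt{\left(96 + S^{2}\right) - 5} = \sqrt{91 + S^{2}}$)
$\frac{1}{w{\left(216 \right)} - 60247} = \frac{1}{\sqrt{91 + 216^{2}} - 60247} = \frac{1}{\sqrt{91 + 46656} - 60247} = \frac{1}{\sqrt{46747} - 60247} = \frac{1}{-60247 + \sqrt{46747}}$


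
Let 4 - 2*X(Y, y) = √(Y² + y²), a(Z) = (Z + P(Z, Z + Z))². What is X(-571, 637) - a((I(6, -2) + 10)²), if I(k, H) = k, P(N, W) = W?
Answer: -589822 - √731810/2 ≈ -5.9025e+5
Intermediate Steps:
a(Z) = 9*Z² (a(Z) = (Z + (Z + Z))² = (Z + 2*Z)² = (3*Z)² = 9*Z²)
X(Y, y) = 2 - √(Y² + y²)/2
X(-571, 637) - a((I(6, -2) + 10)²) = (2 - √((-571)² + 637²)/2) - 9*((6 + 10)²)² = (2 - √(326041 + 405769)/2) - 9*(16²)² = (2 - √731810/2) - 9*256² = (2 - √731810/2) - 9*65536 = (2 - √731810/2) - 1*589824 = (2 - √731810/2) - 589824 = -589822 - √731810/2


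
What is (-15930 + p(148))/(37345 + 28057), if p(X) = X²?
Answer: 2987/32701 ≈ 0.091343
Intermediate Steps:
(-15930 + p(148))/(37345 + 28057) = (-15930 + 148²)/(37345 + 28057) = (-15930 + 21904)/65402 = 5974*(1/65402) = 2987/32701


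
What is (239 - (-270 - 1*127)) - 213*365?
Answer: -77109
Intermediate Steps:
(239 - (-270 - 1*127)) - 213*365 = (239 - (-270 - 127)) - 77745 = (239 - 1*(-397)) - 77745 = (239 + 397) - 77745 = 636 - 77745 = -77109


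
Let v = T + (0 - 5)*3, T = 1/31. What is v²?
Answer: 215296/961 ≈ 224.03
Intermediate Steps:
T = 1/31 ≈ 0.032258
v = -464/31 (v = 1/31 + (0 - 5)*3 = 1/31 - 5*3 = 1/31 - 15 = -464/31 ≈ -14.968)
v² = (-464/31)² = 215296/961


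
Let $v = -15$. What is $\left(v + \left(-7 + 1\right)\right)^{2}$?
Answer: $441$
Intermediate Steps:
$\left(v + \left(-7 + 1\right)\right)^{2} = \left(-15 + \left(-7 + 1\right)\right)^{2} = \left(-15 - 6\right)^{2} = \left(-21\right)^{2} = 441$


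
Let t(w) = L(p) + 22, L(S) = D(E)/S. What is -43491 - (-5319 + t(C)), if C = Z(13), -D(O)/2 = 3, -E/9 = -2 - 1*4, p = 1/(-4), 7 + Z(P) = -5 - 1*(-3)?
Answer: -38218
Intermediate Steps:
Z(P) = -9 (Z(P) = -7 + (-5 - 1*(-3)) = -7 + (-5 + 3) = -7 - 2 = -9)
p = -¼ ≈ -0.25000
E = 54 (E = -9*(-2 - 1*4) = -9*(-2 - 4) = -9*(-6) = 54)
D(O) = -6 (D(O) = -2*3 = -6)
C = -9
L(S) = -6/S
t(w) = 46 (t(w) = -6/(-¼) + 22 = -6*(-4) + 22 = 24 + 22 = 46)
-43491 - (-5319 + t(C)) = -43491 - (-5319 + 46) = -43491 - 1*(-5273) = -43491 + 5273 = -38218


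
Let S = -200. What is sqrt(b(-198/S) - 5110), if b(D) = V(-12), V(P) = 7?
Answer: 27*I*sqrt(7) ≈ 71.435*I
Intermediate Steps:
b(D) = 7
sqrt(b(-198/S) - 5110) = sqrt(7 - 5110) = sqrt(-5103) = 27*I*sqrt(7)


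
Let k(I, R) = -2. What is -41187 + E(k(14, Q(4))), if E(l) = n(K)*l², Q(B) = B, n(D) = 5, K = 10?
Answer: -41167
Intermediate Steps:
E(l) = 5*l²
-41187 + E(k(14, Q(4))) = -41187 + 5*(-2)² = -41187 + 5*4 = -41187 + 20 = -41167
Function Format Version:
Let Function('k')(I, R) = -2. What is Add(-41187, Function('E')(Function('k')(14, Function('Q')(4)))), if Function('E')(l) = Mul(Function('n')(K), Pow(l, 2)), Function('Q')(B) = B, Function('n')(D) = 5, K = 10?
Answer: -41167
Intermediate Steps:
Function('E')(l) = Mul(5, Pow(l, 2))
Add(-41187, Function('E')(Function('k')(14, Function('Q')(4)))) = Add(-41187, Mul(5, Pow(-2, 2))) = Add(-41187, Mul(5, 4)) = Add(-41187, 20) = -41167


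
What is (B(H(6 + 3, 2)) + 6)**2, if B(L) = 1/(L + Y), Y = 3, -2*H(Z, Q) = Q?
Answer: 169/4 ≈ 42.250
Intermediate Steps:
H(Z, Q) = -Q/2
B(L) = 1/(3 + L) (B(L) = 1/(L + 3) = 1/(3 + L))
(B(H(6 + 3, 2)) + 6)**2 = (1/(3 - 1/2*2) + 6)**2 = (1/(3 - 1) + 6)**2 = (1/2 + 6)**2 = (13/2)**2 = 169/4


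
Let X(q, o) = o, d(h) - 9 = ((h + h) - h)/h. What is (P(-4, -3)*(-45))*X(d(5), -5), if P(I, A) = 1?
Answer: 225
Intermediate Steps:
d(h) = 10 (d(h) = 9 + ((h + h) - h)/h = 9 + (2*h - h)/h = 9 + h/h = 9 + 1 = 10)
(P(-4, -3)*(-45))*X(d(5), -5) = (1*(-45))*(-5) = -45*(-5) = 225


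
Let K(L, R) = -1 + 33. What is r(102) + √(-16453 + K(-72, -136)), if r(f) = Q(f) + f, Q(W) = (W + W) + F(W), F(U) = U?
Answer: 408 + I*√16421 ≈ 408.0 + 128.14*I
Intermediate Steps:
Q(W) = 3*W (Q(W) = (W + W) + W = 2*W + W = 3*W)
K(L, R) = 32
r(f) = 4*f (r(f) = 3*f + f = 4*f)
r(102) + √(-16453 + K(-72, -136)) = 4*102 + √(-16453 + 32) = 408 + √(-16421) = 408 + I*√16421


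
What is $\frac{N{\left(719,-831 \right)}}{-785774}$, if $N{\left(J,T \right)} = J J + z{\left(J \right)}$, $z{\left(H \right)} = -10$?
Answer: $- \frac{516951}{785774} \approx -0.65789$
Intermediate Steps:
$N{\left(J,T \right)} = -10 + J^{2}$ ($N{\left(J,T \right)} = J J - 10 = J^{2} - 10 = -10 + J^{2}$)
$\frac{N{\left(719,-831 \right)}}{-785774} = \frac{-10 + 719^{2}}{-785774} = \left(-10 + 516961\right) \left(- \frac{1}{785774}\right) = 516951 \left(- \frac{1}{785774}\right) = - \frac{516951}{785774}$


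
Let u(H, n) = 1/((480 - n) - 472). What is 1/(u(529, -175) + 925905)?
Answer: 183/169440616 ≈ 1.0800e-6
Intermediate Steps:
u(H, n) = 1/(8 - n)
1/(u(529, -175) + 925905) = 1/(-1/(-8 - 175) + 925905) = 1/(-1/(-183) + 925905) = 1/(-1*(-1/183) + 925905) = 1/(1/183 + 925905) = 1/(169440616/183) = 183/169440616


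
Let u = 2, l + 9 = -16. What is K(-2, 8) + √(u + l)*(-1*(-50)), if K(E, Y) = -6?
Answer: -6 + 50*I*√23 ≈ -6.0 + 239.79*I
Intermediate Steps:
l = -25 (l = -9 - 16 = -25)
K(-2, 8) + √(u + l)*(-1*(-50)) = -6 + √(2 - 25)*(-1*(-50)) = -6 + √(-23)*50 = -6 + (I*√23)*50 = -6 + 50*I*√23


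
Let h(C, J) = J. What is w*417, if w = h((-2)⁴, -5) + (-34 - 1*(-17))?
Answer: -9174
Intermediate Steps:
w = -22 (w = -5 + (-34 - 1*(-17)) = -5 + (-34 + 17) = -5 - 17 = -22)
w*417 = -22*417 = -9174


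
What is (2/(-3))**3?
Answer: -8/27 ≈ -0.29630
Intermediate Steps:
(2/(-3))**3 = (-1/3*2)**3 = (-2/3)**3 = -8/27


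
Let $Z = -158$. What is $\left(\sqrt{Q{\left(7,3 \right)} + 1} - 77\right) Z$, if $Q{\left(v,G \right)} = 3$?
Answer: $11850$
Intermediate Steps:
$\left(\sqrt{Q{\left(7,3 \right)} + 1} - 77\right) Z = \left(\sqrt{3 + 1} - 77\right) \left(-158\right) = \left(\sqrt{4} - 77\right) \left(-158\right) = \left(2 - 77\right) \left(-158\right) = \left(-75\right) \left(-158\right) = 11850$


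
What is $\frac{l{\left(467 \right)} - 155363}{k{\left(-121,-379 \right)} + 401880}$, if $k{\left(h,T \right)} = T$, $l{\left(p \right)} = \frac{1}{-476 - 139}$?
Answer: $- \frac{95548246}{246923115} \approx -0.38696$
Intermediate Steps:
$l{\left(p \right)} = - \frac{1}{615}$ ($l{\left(p \right)} = \frac{1}{-615} = - \frac{1}{615}$)
$\frac{l{\left(467 \right)} - 155363}{k{\left(-121,-379 \right)} + 401880} = \frac{- \frac{1}{615} - 155363}{-379 + 401880} = - \frac{95548246}{615 \cdot 401501} = \left(- \frac{95548246}{615}\right) \frac{1}{401501} = - \frac{95548246}{246923115}$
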